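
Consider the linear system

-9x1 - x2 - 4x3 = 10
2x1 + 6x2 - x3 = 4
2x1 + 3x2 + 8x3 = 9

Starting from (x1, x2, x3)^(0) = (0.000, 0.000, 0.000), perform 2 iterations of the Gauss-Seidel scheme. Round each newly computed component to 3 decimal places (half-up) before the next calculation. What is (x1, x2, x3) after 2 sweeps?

(-1.677, 1.395, 1.021)

Iteration 1:
  x1 = (10 - (-1)·0.000 - (-4)·0.000) / (-9) = -1.111
  x2 = (4 - (2)·-1.111 - (-1)·0.000) / (6) = 1.037
  x3 = (9 - (2)·-1.111 - (3)·1.037) / (8) = 1.014
Iteration 2:
  x1 = (10 - (-1)·1.037 - (-4)·1.014) / (-9) = -1.677
  x2 = (4 - (2)·-1.677 - (-1)·1.014) / (6) = 1.395
  x3 = (9 - (2)·-1.677 - (3)·1.395) / (8) = 1.021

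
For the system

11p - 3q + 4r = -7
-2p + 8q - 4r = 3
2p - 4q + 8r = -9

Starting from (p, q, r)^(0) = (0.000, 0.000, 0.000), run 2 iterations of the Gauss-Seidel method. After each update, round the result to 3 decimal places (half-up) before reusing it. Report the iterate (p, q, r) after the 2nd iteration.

(-0.265, -0.120, -1.119)

Iteration 1:
  p = (-7 - (-3)·0.000 - (4)·0.000) / (11) = -0.636
  q = (3 - (-2)·-0.636 - (-4)·0.000) / (8) = 0.216
  r = (-9 - (2)·-0.636 - (-4)·0.216) / (8) = -0.858
Iteration 2:
  p = (-7 - (-3)·0.216 - (4)·-0.858) / (11) = -0.265
  q = (3 - (-2)·-0.265 - (-4)·-0.858) / (8) = -0.120
  r = (-9 - (2)·-0.265 - (-4)·-0.120) / (8) = -1.119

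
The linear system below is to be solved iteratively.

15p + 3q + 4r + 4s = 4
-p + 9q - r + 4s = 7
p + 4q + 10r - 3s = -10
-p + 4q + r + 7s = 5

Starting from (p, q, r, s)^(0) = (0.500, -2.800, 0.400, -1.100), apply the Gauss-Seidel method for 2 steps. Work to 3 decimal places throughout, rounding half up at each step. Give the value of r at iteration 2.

-1.126

Iteration 1:
  p = (4 - (3)·-2.800 - (4)·0.400 - (4)·-1.100) / (15) = 1.013
  q = (7 - (-1)·1.013 - (-1)·0.400 - (4)·-1.100) / (9) = 1.424
  r = (-10 - (1)·1.013 - (4)·1.424 - (-3)·-1.100) / (10) = -2.001
  s = (5 - (-1)·1.013 - (4)·1.424 - (1)·-2.001) / (7) = 0.331
Iteration 2:
  p = (4 - (3)·1.424 - (4)·-2.001 - (4)·0.331) / (15) = 0.427
  q = (7 - (-1)·0.427 - (-1)·-2.001 - (4)·0.331) / (9) = 0.456
  r = (-10 - (1)·0.427 - (4)·0.456 - (-3)·0.331) / (10) = -1.126
  s = (5 - (-1)·0.427 - (4)·0.456 - (1)·-1.126) / (7) = 0.676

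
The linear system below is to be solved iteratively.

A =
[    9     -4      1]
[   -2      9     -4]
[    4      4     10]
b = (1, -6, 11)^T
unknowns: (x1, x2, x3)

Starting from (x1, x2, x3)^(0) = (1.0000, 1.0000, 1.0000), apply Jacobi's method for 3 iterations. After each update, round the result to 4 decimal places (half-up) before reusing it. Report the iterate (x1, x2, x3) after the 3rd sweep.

(-0.1845, -0.2395, 1.2427)

Iteration 1:
  x1 = (1 - (-4)·1.0000 - (1)·1.0000) / (9) = 0.4444
  x2 = (-6 - (-2)·1.0000 - (-4)·1.0000) / (9) = 0.0000
  x3 = (11 - (4)·1.0000 - (4)·1.0000) / (10) = 0.3000
Iteration 2:
  x1 = (1 - (-4)·0.0000 - (1)·0.3000) / (9) = 0.0778
  x2 = (-6 - (-2)·0.4444 - (-4)·0.3000) / (9) = -0.4346
  x3 = (11 - (4)·0.4444 - (4)·0.0000) / (10) = 0.9222
Iteration 3:
  x1 = (1 - (-4)·-0.4346 - (1)·0.9222) / (9) = -0.1845
  x2 = (-6 - (-2)·0.0778 - (-4)·0.9222) / (9) = -0.2395
  x3 = (11 - (4)·0.0778 - (4)·-0.4346) / (10) = 1.2427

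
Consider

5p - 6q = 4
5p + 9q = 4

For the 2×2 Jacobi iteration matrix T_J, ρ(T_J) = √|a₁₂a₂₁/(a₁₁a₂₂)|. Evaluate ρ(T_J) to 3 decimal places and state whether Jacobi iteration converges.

0.816

a₁₂a₂₁/(a₁₁a₂₂) = (-6)·(5) / ((5)·(9)) = -0.666667
ρ = √|-0.666667| = √0.666667 = 0.816
ρ < 1, so Jacobi converges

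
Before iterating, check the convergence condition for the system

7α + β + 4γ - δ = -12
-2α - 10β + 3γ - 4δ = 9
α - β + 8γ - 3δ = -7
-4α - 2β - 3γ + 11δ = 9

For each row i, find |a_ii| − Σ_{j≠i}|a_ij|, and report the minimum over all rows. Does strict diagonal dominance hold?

1

row 1: |7| − (1+4+1) = 1
row 2: |-10| − (2+3+4) = 1
row 3: |8| − (1+1+3) = 3
row 4: |11| − (4+2+3) = 2
minimum over rows = 1 → strictly diagonally dominant (convergence guaranteed)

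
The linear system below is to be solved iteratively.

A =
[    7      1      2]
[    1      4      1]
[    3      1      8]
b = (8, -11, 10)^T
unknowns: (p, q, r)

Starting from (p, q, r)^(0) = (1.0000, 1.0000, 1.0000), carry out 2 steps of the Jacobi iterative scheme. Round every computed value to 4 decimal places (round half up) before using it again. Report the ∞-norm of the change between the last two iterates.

0.6786

Iteration 1:
  p = (8 - (1)·1.0000 - (2)·1.0000) / (7) = 0.7143
  q = (-11 - (1)·1.0000 - (1)·1.0000) / (4) = -3.2500
  r = (10 - (3)·1.0000 - (1)·1.0000) / (8) = 0.7500
Iteration 2:
  p = (8 - (1)·-3.2500 - (2)·0.7500) / (7) = 1.3929
  q = (-11 - (1)·0.7143 - (1)·0.7500) / (4) = -3.1161
  r = (10 - (3)·0.7143 - (1)·-3.2500) / (8) = 1.3884
Change: (0.6786, 0.1339, 0.6384) → max |·| = 0.6786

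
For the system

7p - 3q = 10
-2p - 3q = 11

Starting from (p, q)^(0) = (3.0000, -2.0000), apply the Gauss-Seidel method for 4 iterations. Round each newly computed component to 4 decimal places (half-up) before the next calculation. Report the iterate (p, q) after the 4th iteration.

Iteration 1:
  p = (10 - (-3)·-2.0000) / (7) = 0.5714
  q = (11 - (-2)·0.5714) / (-3) = -4.0476
Iteration 2:
  p = (10 - (-3)·-4.0476) / (7) = -0.3061
  q = (11 - (-2)·-0.3061) / (-3) = -3.4626
Iteration 3:
  p = (10 - (-3)·-3.4626) / (7) = -0.0554
  q = (11 - (-2)·-0.0554) / (-3) = -3.6297
Iteration 4:
  p = (10 - (-3)·-3.6297) / (7) = -0.1270
  q = (11 - (-2)·-0.1270) / (-3) = -3.5820

(-0.1270, -3.5820)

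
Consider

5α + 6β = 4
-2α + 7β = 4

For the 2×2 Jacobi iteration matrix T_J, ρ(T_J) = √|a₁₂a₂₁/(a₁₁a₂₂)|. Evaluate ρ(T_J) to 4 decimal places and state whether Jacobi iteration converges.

0.5855

a₁₂a₂₁/(a₁₁a₂₂) = (6)·(-2) / ((5)·(7)) = -0.342857
ρ = √|-0.342857| = √0.342857 = 0.5855
ρ < 1, so Jacobi converges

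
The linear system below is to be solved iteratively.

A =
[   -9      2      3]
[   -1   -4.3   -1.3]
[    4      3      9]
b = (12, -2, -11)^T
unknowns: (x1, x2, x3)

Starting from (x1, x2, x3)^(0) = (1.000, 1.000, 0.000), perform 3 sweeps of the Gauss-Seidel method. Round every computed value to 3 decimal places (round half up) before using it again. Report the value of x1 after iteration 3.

-1.396

Iteration 1:
  x1 = (12 - (2)·1.000 - (3)·0.000) / (-9) = -1.111
  x2 = (-2 - (-1)·-1.111 - (-1.3)·0.000) / (-4.3) = 0.723
  x3 = (-11 - (4)·-1.111 - (3)·0.723) / (9) = -0.969
Iteration 2:
  x1 = (12 - (2)·0.723 - (3)·-0.969) / (-9) = -1.496
  x2 = (-2 - (-1)·-1.496 - (-1.3)·-0.969) / (-4.3) = 1.106
  x3 = (-11 - (4)·-1.496 - (3)·1.106) / (9) = -0.926
Iteration 3:
  x1 = (12 - (2)·1.106 - (3)·-0.926) / (-9) = -1.396
  x2 = (-2 - (-1)·-1.396 - (-1.3)·-0.926) / (-4.3) = 1.070
  x3 = (-11 - (4)·-1.396 - (3)·1.070) / (9) = -0.958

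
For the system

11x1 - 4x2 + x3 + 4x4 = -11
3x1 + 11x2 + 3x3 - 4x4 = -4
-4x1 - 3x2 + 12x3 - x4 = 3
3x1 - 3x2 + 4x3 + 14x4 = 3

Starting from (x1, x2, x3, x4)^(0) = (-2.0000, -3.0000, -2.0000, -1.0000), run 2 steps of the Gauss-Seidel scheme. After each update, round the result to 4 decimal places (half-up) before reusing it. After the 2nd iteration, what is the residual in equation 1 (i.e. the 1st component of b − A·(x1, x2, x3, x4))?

Iteration 1:
  x1 = (-11 - (-4)·-3.0000 - (1)·-2.0000 - (4)·-1.0000) / (11) = -1.5455
  x2 = (-4 - (3)·-1.5455 - (3)·-2.0000 - (-4)·-1.0000) / (11) = 0.2397
  x3 = (3 - (-4)·-1.5455 - (-3)·0.2397 - (-1)·-1.0000) / (12) = -0.2886
  x4 = (3 - (3)·-1.5455 - (-3)·0.2397 - (4)·-0.2886) / (14) = 0.6793
Iteration 2:
  x1 = (-11 - (-4)·0.2397 - (1)·-0.2886 - (4)·0.6793) / (11) = -1.1336
  x2 = (-4 - (3)·-1.1336 - (3)·-0.2886 - (-4)·0.6793) / (11) = 0.2713
  x3 = (3 - (-4)·-1.1336 - (-3)·0.2713 - (-1)·0.6793) / (12) = -0.0034
  x4 = (3 - (3)·-1.1336 - (-3)·0.2713 - (4)·-0.0034) / (14) = 0.5163
Residual b − A·x = (0.4930, -1.5081, -0.1634, 0.0001)

0.4930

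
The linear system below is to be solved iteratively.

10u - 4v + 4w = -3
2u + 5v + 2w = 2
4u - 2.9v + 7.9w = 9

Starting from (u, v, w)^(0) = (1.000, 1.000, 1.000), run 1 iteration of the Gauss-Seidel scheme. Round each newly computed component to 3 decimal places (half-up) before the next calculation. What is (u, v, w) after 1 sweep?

Iteration 1:
  u = (-3 - (-4)·1.000 - (4)·1.000) / (10) = -0.300
  v = (2 - (2)·-0.300 - (2)·1.000) / (5) = 0.120
  w = (9 - (4)·-0.300 - (-2.9)·0.120) / (7.9) = 1.335

(-0.300, 0.120, 1.335)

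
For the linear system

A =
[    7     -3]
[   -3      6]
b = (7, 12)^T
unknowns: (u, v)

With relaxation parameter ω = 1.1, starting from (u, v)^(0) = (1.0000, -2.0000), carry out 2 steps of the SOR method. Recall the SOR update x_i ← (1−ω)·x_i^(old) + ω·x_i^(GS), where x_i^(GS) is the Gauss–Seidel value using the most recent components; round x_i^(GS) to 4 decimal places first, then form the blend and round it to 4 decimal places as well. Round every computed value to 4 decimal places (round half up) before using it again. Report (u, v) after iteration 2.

Iteration 1:
  u: GS value = (7 - (-3)·-2.0000) / (7) = 0.1429;  u ← (1−ω)·1.0000 + ω·0.1429 = 0.0572
  v: GS value = (12 - (-3)·0.0572) / (6) = 2.0286;  v ← (1−ω)·-2.0000 + ω·2.0286 = 2.4315
Iteration 2:
  u: GS value = (7 - (-3)·2.4315) / (7) = 2.0421;  u ← (1−ω)·0.0572 + ω·2.0421 = 2.2406
  v: GS value = (12 - (-3)·2.2406) / (6) = 3.1203;  v ← (1−ω)·2.4315 + ω·3.1203 = 3.1892

(2.2406, 3.1892)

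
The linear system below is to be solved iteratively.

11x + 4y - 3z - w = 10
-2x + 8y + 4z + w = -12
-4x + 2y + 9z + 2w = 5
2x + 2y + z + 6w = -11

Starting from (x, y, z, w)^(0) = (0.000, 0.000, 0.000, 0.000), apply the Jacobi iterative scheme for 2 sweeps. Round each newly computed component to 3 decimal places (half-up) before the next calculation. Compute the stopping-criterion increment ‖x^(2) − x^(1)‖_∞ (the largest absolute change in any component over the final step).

Iteration 1:
  x = (10 - (4)·0.000 - (-3)·0.000 - (-1)·0.000) / (11) = 0.909
  y = (-12 - (-2)·0.000 - (4)·0.000 - (1)·0.000) / (8) = -1.500
  z = (5 - (-4)·0.000 - (2)·0.000 - (2)·0.000) / (9) = 0.556
  w = (-11 - (2)·0.000 - (2)·0.000 - (1)·0.000) / (6) = -1.833
Iteration 2:
  x = (10 - (4)·-1.500 - (-3)·0.556 - (-1)·-1.833) / (11) = 1.440
  y = (-12 - (-2)·0.909 - (4)·0.556 - (1)·-1.833) / (8) = -1.322
  z = (5 - (-4)·0.909 - (2)·-1.500 - (2)·-1.833) / (9) = 1.700
  w = (-11 - (2)·0.909 - (2)·-1.500 - (1)·0.556) / (6) = -1.729
Change: (0.531, 0.178, 1.144, 0.104) → max |·| = 1.144

1.144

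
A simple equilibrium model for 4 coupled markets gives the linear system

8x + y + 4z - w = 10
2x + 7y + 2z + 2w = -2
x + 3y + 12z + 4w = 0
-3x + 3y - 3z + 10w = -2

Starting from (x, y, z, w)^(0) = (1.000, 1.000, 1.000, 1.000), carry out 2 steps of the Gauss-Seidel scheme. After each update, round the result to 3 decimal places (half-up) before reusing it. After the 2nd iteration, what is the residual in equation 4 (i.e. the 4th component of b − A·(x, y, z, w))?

-0.004

Iteration 1:
  x = (10 - (1)·1.000 - (4)·1.000 - (-1)·1.000) / (8) = 0.750
  y = (-2 - (2)·0.750 - (2)·1.000 - (2)·1.000) / (7) = -1.071
  z = (0 - (1)·0.750 - (3)·-1.071 - (4)·1.000) / (12) = -0.128
  w = (-2 - (-3)·0.750 - (3)·-1.071 - (-3)·-0.128) / (10) = 0.308
Iteration 2:
  x = (10 - (1)·-1.071 - (4)·-0.128 - (-1)·0.308) / (8) = 1.486
  y = (-2 - (2)·1.486 - (2)·-0.128 - (2)·0.308) / (7) = -0.762
  z = (0 - (1)·1.486 - (3)·-0.762 - (4)·0.308) / (12) = -0.036
  w = (-2 - (-3)·1.486 - (3)·-0.762 - (-3)·-0.036) / (10) = 0.464
Residual b − A·x = (-0.518, -0.494, -0.624, -0.004)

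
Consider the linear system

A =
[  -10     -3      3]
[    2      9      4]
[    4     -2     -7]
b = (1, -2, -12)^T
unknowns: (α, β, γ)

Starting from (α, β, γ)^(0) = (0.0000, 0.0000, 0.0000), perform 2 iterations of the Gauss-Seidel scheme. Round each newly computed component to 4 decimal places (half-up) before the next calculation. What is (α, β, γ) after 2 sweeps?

(0.4743, -1.0895, 2.2966)

Iteration 1:
  α = (1 - (-3)·0.0000 - (3)·0.0000) / (-10) = -0.1000
  β = (-2 - (2)·-0.1000 - (4)·0.0000) / (9) = -0.2000
  γ = (-12 - (4)·-0.1000 - (-2)·-0.2000) / (-7) = 1.7143
Iteration 2:
  α = (1 - (-3)·-0.2000 - (3)·1.7143) / (-10) = 0.4743
  β = (-2 - (2)·0.4743 - (4)·1.7143) / (9) = -1.0895
  γ = (-12 - (4)·0.4743 - (-2)·-1.0895) / (-7) = 2.2966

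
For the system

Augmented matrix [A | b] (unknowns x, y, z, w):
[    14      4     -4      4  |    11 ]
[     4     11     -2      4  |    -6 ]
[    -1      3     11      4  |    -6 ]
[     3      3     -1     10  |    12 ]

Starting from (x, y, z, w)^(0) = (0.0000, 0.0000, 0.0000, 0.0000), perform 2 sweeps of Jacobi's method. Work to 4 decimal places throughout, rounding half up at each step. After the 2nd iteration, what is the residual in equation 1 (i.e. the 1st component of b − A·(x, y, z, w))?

Iteration 1:
  x = (11 - (4)·0.0000 - (-4)·0.0000 - (4)·0.0000) / (14) = 0.7857
  y = (-6 - (4)·0.0000 - (-2)·0.0000 - (4)·0.0000) / (11) = -0.5455
  z = (-6 - (-1)·0.0000 - (3)·0.0000 - (4)·0.0000) / (11) = -0.5455
  w = (12 - (3)·0.0000 - (3)·0.0000 - (-1)·0.0000) / (10) = 1.2000
Iteration 2:
  x = (11 - (4)·-0.5455 - (-4)·-0.5455 - (4)·1.2000) / (14) = 0.4429
  y = (-6 - (4)·0.7857 - (-2)·-0.5455 - (4)·1.2000) / (11) = -1.3667
  z = (-6 - (-1)·0.7857 - (3)·-0.5455 - (4)·1.2000) / (11) = -0.7616
  w = (12 - (3)·0.7857 - (3)·-0.5455 - (-1)·-0.5455) / (10) = 1.0734
Residual b − A·x = (2.9262, 1.4453, 2.6270, 3.2758)

2.9262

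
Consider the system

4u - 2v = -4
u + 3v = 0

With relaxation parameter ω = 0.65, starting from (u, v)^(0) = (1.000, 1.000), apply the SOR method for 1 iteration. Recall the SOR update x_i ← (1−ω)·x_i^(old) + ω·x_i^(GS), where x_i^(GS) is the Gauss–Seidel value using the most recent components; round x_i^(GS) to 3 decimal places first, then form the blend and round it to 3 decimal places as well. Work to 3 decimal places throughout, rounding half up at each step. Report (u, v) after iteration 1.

Iteration 1:
  u: GS value = (-4 - (-2)·1.000) / (4) = -0.500;  u ← (1−ω)·1.000 + ω·-0.500 = 0.025
  v: GS value = (0 - (1)·0.025) / (3) = -0.008;  v ← (1−ω)·1.000 + ω·-0.008 = 0.345

(0.025, 0.345)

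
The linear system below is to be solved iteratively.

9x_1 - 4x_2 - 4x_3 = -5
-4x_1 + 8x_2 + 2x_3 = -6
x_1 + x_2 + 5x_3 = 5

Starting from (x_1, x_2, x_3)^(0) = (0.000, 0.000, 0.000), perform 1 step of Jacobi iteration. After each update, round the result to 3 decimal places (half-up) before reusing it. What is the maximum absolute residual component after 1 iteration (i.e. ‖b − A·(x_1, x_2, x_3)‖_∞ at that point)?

4.224

Iteration 1:
  x_1 = (-5 - (-4)·0.000 - (-4)·0.000) / (9) = -0.556
  x_2 = (-6 - (-4)·0.000 - (2)·0.000) / (8) = -0.750
  x_3 = (5 - (1)·0.000 - (1)·0.000) / (5) = 1.000
Residual b − A·x = (1.004, -4.224, 1.306); ∞-norm = 4.224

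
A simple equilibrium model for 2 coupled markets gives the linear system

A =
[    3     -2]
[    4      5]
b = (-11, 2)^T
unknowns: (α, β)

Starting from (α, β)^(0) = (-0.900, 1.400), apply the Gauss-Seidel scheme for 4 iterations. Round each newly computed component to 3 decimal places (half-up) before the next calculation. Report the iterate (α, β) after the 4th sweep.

(-2.139, 2.111)

Iteration 1:
  α = (-11 - (-2)·1.400) / (3) = -2.733
  β = (2 - (4)·-2.733) / (5) = 2.586
Iteration 2:
  α = (-11 - (-2)·2.586) / (3) = -1.943
  β = (2 - (4)·-1.943) / (5) = 1.954
Iteration 3:
  α = (-11 - (-2)·1.954) / (3) = -2.364
  β = (2 - (4)·-2.364) / (5) = 2.291
Iteration 4:
  α = (-11 - (-2)·2.291) / (3) = -2.139
  β = (2 - (4)·-2.139) / (5) = 2.111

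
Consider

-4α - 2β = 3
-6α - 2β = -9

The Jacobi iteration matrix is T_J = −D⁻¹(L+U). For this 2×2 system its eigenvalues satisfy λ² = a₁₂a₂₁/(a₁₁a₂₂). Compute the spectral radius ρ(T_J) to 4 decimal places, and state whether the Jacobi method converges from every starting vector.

a₁₂a₂₁/(a₁₁a₂₂) = (-2)·(-6) / ((-4)·(-2)) = 1.500000
ρ = √|1.500000| = √1.500000 = 1.2247
ρ > 1, so Jacobi diverges

1.2247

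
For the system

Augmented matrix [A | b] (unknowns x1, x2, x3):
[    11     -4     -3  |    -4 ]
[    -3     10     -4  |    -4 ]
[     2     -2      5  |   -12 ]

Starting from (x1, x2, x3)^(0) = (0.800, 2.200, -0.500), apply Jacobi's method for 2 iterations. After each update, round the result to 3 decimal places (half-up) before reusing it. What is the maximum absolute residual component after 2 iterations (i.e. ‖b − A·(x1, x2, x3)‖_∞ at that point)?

7.184

Iteration 1:
  x1 = (-4 - (-4)·2.200 - (-3)·-0.500) / (11) = 0.300
  x2 = (-4 - (-3)·0.800 - (-4)·-0.500) / (10) = -0.360
  x3 = (-12 - (2)·0.800 - (-2)·2.200) / (5) = -1.840
Iteration 2:
  x1 = (-4 - (-4)·-0.360 - (-3)·-1.840) / (11) = -0.996
  x2 = (-4 - (-3)·0.300 - (-4)·-1.840) / (10) = -1.046
  x3 = (-12 - (2)·0.300 - (-2)·-0.360) / (5) = -2.664
Residual b − A·x = (-5.220, -7.184, 1.220); ∞-norm = 7.184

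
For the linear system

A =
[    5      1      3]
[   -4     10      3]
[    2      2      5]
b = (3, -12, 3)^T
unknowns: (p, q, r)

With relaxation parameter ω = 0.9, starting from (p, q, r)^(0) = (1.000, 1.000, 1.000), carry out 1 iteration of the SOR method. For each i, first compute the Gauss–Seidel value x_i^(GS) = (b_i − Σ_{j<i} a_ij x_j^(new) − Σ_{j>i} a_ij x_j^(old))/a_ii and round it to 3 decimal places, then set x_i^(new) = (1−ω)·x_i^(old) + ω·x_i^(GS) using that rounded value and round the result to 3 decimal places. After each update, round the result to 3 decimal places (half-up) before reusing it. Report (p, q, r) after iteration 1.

(-0.080, -1.279, 1.130)

Iteration 1:
  p: GS value = (3 - (1)·1.000 - (3)·1.000) / (5) = -0.200;  p ← (1−ω)·1.000 + ω·-0.200 = -0.080
  q: GS value = (-12 - (-4)·-0.080 - (3)·1.000) / (10) = -1.532;  q ← (1−ω)·1.000 + ω·-1.532 = -1.279
  r: GS value = (3 - (2)·-0.080 - (2)·-1.279) / (5) = 1.144;  r ← (1−ω)·1.000 + ω·1.144 = 1.130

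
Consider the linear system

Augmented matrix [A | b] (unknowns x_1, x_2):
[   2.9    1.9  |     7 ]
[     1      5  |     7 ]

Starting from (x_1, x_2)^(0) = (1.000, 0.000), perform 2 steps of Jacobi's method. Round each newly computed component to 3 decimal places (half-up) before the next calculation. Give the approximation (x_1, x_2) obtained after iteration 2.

Iteration 1:
  x_1 = (7 - (1.9)·0.000) / (2.9) = 2.414
  x_2 = (7 - (1)·1.000) / (5) = 1.200
Iteration 2:
  x_1 = (7 - (1.9)·1.200) / (2.9) = 1.628
  x_2 = (7 - (1)·2.414) / (5) = 0.917

(1.628, 0.917)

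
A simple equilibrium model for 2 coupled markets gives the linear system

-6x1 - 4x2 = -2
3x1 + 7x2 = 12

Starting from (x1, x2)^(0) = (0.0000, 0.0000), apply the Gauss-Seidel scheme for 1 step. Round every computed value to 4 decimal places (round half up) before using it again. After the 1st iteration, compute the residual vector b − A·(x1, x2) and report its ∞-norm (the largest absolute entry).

6.2854

Iteration 1:
  x1 = (-2 - (-4)·0.0000) / (-6) = 0.3333
  x2 = (12 - (3)·0.3333) / (7) = 1.5714
Residual b − A·x = (6.2854, 0.0003); ∞-norm = 6.2854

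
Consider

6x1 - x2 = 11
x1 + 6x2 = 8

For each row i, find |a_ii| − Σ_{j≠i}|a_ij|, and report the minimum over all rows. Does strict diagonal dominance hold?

row 1: |6| − (1) = 5
row 2: |6| − (1) = 5
minimum over rows = 5 → strictly diagonally dominant (convergence guaranteed)

5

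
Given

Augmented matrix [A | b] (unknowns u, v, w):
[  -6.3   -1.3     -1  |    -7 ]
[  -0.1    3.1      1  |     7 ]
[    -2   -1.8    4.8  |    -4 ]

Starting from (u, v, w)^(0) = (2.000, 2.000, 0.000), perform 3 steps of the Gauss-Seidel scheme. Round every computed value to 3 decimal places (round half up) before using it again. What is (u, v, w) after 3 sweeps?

(0.626, 2.204, 0.254)

Iteration 1:
  u = (-7 - (-1.3)·2.000 - (-1)·0.000) / (-6.3) = 0.698
  v = (7 - (-0.1)·0.698 - (1)·0.000) / (3.1) = 2.281
  w = (-4 - (-2)·0.698 - (-1.8)·2.281) / (4.8) = 0.313
Iteration 2:
  u = (-7 - (-1.3)·2.281 - (-1)·0.313) / (-6.3) = 0.591
  v = (7 - (-0.1)·0.591 - (1)·0.313) / (3.1) = 2.176
  w = (-4 - (-2)·0.591 - (-1.8)·2.176) / (4.8) = 0.229
Iteration 3:
  u = (-7 - (-1.3)·2.176 - (-1)·0.229) / (-6.3) = 0.626
  v = (7 - (-0.1)·0.626 - (1)·0.229) / (3.1) = 2.204
  w = (-4 - (-2)·0.626 - (-1.8)·2.204) / (4.8) = 0.254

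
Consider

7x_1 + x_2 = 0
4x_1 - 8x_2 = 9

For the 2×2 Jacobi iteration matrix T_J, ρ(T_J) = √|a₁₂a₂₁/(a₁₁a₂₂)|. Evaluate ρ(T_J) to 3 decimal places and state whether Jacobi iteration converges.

0.267

a₁₂a₂₁/(a₁₁a₂₂) = (1)·(4) / ((7)·(-8)) = -0.071429
ρ = √|-0.071429| = √0.071429 = 0.267
ρ < 1, so Jacobi converges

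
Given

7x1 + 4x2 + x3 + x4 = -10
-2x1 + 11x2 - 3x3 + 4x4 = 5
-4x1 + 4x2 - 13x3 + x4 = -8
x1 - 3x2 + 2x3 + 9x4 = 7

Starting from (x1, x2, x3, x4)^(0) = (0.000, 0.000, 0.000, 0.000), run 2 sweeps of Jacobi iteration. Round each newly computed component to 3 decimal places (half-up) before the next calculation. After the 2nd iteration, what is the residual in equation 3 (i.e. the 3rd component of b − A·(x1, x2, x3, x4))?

Iteration 1:
  x1 = (-10 - (4)·0.000 - (1)·0.000 - (1)·0.000) / (7) = -1.429
  x2 = (5 - (-2)·0.000 - (-3)·0.000 - (4)·0.000) / (11) = 0.455
  x3 = (-8 - (-4)·0.000 - (4)·0.000 - (1)·0.000) / (-13) = 0.615
  x4 = (7 - (1)·0.000 - (-3)·0.000 - (2)·0.000) / (9) = 0.778
Iteration 2:
  x1 = (-10 - (4)·0.455 - (1)·0.615 - (1)·0.778) / (7) = -1.888
  x2 = (5 - (-2)·-1.429 - (-3)·0.615 - (4)·0.778) / (11) = 0.080
  x3 = (-8 - (-4)·-1.429 - (4)·0.455 - (1)·0.778) / (-13) = 1.255
  x4 = (7 - (1)·-1.429 - (-3)·0.455 - (2)·0.615) / (9) = 0.952
Residual b − A·x = (0.689, 0.301, -0.509, -1.950)

-0.509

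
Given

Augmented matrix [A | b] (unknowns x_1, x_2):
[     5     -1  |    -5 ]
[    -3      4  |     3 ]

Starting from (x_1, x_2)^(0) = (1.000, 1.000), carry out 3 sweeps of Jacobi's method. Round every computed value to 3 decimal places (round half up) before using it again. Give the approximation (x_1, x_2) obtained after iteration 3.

Iteration 1:
  x_1 = (-5 - (-1)·1.000) / (5) = -0.800
  x_2 = (3 - (-3)·1.000) / (4) = 1.500
Iteration 2:
  x_1 = (-5 - (-1)·1.500) / (5) = -0.700
  x_2 = (3 - (-3)·-0.800) / (4) = 0.150
Iteration 3:
  x_1 = (-5 - (-1)·0.150) / (5) = -0.970
  x_2 = (3 - (-3)·-0.700) / (4) = 0.225

(-0.970, 0.225)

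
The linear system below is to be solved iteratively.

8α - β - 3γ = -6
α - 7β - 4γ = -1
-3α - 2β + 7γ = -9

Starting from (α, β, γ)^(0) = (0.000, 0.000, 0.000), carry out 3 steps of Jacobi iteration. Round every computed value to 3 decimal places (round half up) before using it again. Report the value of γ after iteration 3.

-1.586

Iteration 1:
  α = (-6 - (-1)·0.000 - (-3)·0.000) / (8) = -0.750
  β = (-1 - (1)·0.000 - (-4)·0.000) / (-7) = 0.143
  γ = (-9 - (-3)·0.000 - (-2)·0.000) / (7) = -1.286
Iteration 2:
  α = (-6 - (-1)·0.143 - (-3)·-1.286) / (8) = -1.214
  β = (-1 - (1)·-0.750 - (-4)·-1.286) / (-7) = 0.771
  γ = (-9 - (-3)·-0.750 - (-2)·0.143) / (7) = -1.566
Iteration 3:
  α = (-6 - (-1)·0.771 - (-3)·-1.566) / (8) = -1.241
  β = (-1 - (1)·-1.214 - (-4)·-1.566) / (-7) = 0.864
  γ = (-9 - (-3)·-1.214 - (-2)·0.771) / (7) = -1.586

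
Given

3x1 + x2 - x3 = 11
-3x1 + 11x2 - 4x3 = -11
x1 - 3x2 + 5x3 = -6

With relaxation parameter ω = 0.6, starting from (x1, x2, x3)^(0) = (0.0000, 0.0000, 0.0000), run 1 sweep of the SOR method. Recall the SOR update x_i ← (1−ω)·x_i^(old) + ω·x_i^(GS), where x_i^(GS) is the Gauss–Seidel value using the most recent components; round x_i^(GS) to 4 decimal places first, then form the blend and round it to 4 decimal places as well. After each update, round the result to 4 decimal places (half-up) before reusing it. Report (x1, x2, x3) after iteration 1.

Iteration 1:
  x1: GS value = (11 - (1)·0.0000 - (-1)·0.0000) / (3) = 3.6667;  x1 ← (1−ω)·0.0000 + ω·3.6667 = 2.2000
  x2: GS value = (-11 - (-3)·2.2000 - (-4)·0.0000) / (11) = -0.4000;  x2 ← (1−ω)·0.0000 + ω·-0.4000 = -0.2400
  x3: GS value = (-6 - (1)·2.2000 - (-3)·-0.2400) / (5) = -1.7840;  x3 ← (1−ω)·0.0000 + ω·-1.7840 = -1.0704

(2.2000, -0.2400, -1.0704)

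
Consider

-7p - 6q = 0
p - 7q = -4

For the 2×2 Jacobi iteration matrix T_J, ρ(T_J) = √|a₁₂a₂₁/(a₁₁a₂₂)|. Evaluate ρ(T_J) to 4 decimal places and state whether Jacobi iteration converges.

a₁₂a₂₁/(a₁₁a₂₂) = (-6)·(1) / ((-7)·(-7)) = -0.122449
ρ = √|-0.122449| = √0.122449 = 0.3499
ρ < 1, so Jacobi converges

0.3499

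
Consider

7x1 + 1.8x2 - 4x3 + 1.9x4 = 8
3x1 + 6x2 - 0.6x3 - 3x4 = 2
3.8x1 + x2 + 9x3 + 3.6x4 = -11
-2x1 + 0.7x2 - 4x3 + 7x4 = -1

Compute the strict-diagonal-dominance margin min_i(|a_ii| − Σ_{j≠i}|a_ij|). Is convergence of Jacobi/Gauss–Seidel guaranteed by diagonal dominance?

-0.7

row 1: |7| − (1.8+4+1.9) = -0.7
row 2: |6| − (3+0.6+3) = -0.6
row 3: |9| − (3.8+1+3.6) = 0.6
row 4: |7| − (2+0.7+4) = 0.3
minimum over rows = -0.7 → not strictly diagonally dominant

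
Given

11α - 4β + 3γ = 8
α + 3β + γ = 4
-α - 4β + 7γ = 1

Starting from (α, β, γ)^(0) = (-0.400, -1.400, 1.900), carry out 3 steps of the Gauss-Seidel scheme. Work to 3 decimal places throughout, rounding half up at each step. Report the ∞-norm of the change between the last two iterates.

Iteration 1:
  α = (8 - (-4)·-1.400 - (3)·1.900) / (11) = -0.300
  β = (4 - (1)·-0.300 - (1)·1.900) / (3) = 0.800
  γ = (1 - (-1)·-0.300 - (-4)·0.800) / (7) = 0.557
Iteration 2:
  α = (8 - (-4)·0.800 - (3)·0.557) / (11) = 0.866
  β = (4 - (1)·0.866 - (1)·0.557) / (3) = 0.859
  γ = (1 - (-1)·0.866 - (-4)·0.859) / (7) = 0.757
Iteration 3:
  α = (8 - (-4)·0.859 - (3)·0.757) / (11) = 0.833
  β = (4 - (1)·0.833 - (1)·0.757) / (3) = 0.803
  γ = (1 - (-1)·0.833 - (-4)·0.803) / (7) = 0.721
Change: (-0.033, -0.056, -0.036) → max |·| = 0.056

0.056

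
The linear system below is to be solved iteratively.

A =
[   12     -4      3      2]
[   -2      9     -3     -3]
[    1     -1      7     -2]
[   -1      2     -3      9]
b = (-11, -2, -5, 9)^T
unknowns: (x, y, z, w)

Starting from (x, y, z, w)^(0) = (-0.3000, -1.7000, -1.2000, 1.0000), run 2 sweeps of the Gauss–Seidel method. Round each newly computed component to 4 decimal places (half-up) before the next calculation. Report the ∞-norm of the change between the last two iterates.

Iteration 1:
  x = (-11 - (-4)·-1.7000 - (3)·-1.2000 - (2)·1.0000) / (12) = -1.3500
  y = (-2 - (-2)·-1.3500 - (-3)·-1.2000 - (-3)·1.0000) / (9) = -0.5889
  z = (-5 - (1)·-1.3500 - (-1)·-0.5889 - (-2)·1.0000) / (7) = -0.3198
  w = (9 - (-1)·-1.3500 - (2)·-0.5889 - (-3)·-0.3198) / (9) = 0.8743
Iteration 2:
  x = (-11 - (-4)·-0.5889 - (3)·-0.3198 - (2)·0.8743) / (12) = -1.1787
  y = (-2 - (-2)·-1.1787 - (-3)·-0.3198 - (-3)·0.8743) / (9) = -0.2993
  z = (-5 - (1)·-1.1787 - (-1)·-0.2993 - (-2)·0.8743) / (7) = -0.3389
  w = (9 - (-1)·-1.1787 - (2)·-0.2993 - (-3)·-0.3389) / (9) = 0.8226
Change: (0.1713, 0.2896, -0.0191, -0.0517) → max |·| = 0.2896

0.2896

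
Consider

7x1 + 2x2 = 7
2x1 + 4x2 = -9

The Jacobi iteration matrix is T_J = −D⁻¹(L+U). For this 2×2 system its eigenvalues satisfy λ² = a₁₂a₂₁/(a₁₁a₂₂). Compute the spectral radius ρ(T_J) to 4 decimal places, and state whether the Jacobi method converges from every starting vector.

0.3780

a₁₂a₂₁/(a₁₁a₂₂) = (2)·(2) / ((7)·(4)) = 0.142857
ρ = √|0.142857| = √0.142857 = 0.3780
ρ < 1, so Jacobi converges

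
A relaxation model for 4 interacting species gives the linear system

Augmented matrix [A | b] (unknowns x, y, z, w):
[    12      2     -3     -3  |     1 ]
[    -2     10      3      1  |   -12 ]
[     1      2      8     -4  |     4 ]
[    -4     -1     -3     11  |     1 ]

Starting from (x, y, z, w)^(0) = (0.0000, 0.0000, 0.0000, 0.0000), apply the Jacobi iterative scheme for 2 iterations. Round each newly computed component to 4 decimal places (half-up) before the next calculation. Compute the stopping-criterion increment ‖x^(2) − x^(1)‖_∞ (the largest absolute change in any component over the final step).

0.3478

Iteration 1:
  x = (1 - (2)·0.0000 - (-3)·0.0000 - (-3)·0.0000) / (12) = 0.0833
  y = (-12 - (-2)·0.0000 - (3)·0.0000 - (1)·0.0000) / (10) = -1.2000
  z = (4 - (1)·0.0000 - (2)·0.0000 - (-4)·0.0000) / (8) = 0.5000
  w = (1 - (-4)·0.0000 - (-1)·0.0000 - (-3)·0.0000) / (11) = 0.0909
Iteration 2:
  x = (1 - (2)·-1.2000 - (-3)·0.5000 - (-3)·0.0909) / (12) = 0.4311
  y = (-12 - (-2)·0.0833 - (3)·0.5000 - (1)·0.0909) / (10) = -1.3424
  z = (4 - (1)·0.0833 - (2)·-1.2000 - (-4)·0.0909) / (8) = 0.8350
  w = (1 - (-4)·0.0833 - (-1)·-1.2000 - (-3)·0.5000) / (11) = 0.1485
Change: (0.3478, -0.1424, 0.3350, 0.0576) → max |·| = 0.3478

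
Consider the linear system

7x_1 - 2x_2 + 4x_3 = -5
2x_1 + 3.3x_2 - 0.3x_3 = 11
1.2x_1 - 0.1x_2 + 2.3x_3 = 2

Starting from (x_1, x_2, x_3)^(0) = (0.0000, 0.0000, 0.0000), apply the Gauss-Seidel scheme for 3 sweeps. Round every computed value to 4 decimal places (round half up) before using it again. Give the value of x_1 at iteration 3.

-0.3701

Iteration 1:
  x_1 = (-5 - (-2)·0.0000 - (4)·0.0000) / (7) = -0.7143
  x_2 = (11 - (2)·-0.7143 - (-0.3)·0.0000) / (3.3) = 3.7662
  x_3 = (2 - (1.2)·-0.7143 - (-0.1)·3.7662) / (2.3) = 1.4060
Iteration 2:
  x_1 = (-5 - (-2)·3.7662 - (4)·1.4060) / (7) = -0.4417
  x_2 = (11 - (2)·-0.4417 - (-0.3)·1.4060) / (3.3) = 3.7288
  x_3 = (2 - (1.2)·-0.4417 - (-0.1)·3.7288) / (2.3) = 1.2621
Iteration 3:
  x_1 = (-5 - (-2)·3.7288 - (4)·1.2621) / (7) = -0.3701
  x_2 = (11 - (2)·-0.3701 - (-0.3)·1.2621) / (3.3) = 3.6724
  x_3 = (2 - (1.2)·-0.3701 - (-0.1)·3.6724) / (2.3) = 1.2223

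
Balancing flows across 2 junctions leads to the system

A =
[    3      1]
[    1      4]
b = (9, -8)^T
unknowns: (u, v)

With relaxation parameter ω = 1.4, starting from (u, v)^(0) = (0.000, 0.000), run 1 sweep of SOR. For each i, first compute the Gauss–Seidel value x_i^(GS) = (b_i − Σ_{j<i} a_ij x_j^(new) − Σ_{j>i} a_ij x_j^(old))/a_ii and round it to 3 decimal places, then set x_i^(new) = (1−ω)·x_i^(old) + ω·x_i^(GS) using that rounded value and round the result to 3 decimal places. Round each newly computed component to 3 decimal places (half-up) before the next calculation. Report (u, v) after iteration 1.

(4.200, -4.270)

Iteration 1:
  u: GS value = (9 - (1)·0.000) / (3) = 3.000;  u ← (1−ω)·0.000 + ω·3.000 = 4.200
  v: GS value = (-8 - (1)·4.200) / (4) = -3.050;  v ← (1−ω)·0.000 + ω·-3.050 = -4.270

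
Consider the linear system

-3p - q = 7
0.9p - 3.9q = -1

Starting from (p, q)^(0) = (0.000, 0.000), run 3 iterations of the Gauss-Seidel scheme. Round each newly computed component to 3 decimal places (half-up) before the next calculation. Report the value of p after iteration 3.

-2.247

Iteration 1:
  p = (7 - (-1)·0.000) / (-3) = -2.333
  q = (-1 - (0.9)·-2.333) / (-3.9) = -0.282
Iteration 2:
  p = (7 - (-1)·-0.282) / (-3) = -2.239
  q = (-1 - (0.9)·-2.239) / (-3.9) = -0.260
Iteration 3:
  p = (7 - (-1)·-0.260) / (-3) = -2.247
  q = (-1 - (0.9)·-2.247) / (-3.9) = -0.262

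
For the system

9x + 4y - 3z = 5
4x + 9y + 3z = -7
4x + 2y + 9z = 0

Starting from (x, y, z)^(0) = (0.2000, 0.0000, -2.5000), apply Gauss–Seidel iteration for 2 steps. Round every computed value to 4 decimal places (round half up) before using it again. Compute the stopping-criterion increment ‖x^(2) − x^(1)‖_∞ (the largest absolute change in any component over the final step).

Iteration 1:
  x = (5 - (4)·0.0000 - (-3)·-2.5000) / (9) = -0.2778
  y = (-7 - (4)·-0.2778 - (3)·-2.5000) / (9) = 0.1790
  z = (0 - (4)·-0.2778 - (2)·0.1790) / (9) = 0.0837
Iteration 2:
  x = (5 - (4)·0.1790 - (-3)·0.0837) / (9) = 0.5039
  y = (-7 - (4)·0.5039 - (3)·0.0837) / (9) = -1.0296
  z = (0 - (4)·0.5039 - (2)·-1.0296) / (9) = 0.0048
Change: (0.7817, -1.2086, -0.0789) → max |·| = 1.2086

1.2086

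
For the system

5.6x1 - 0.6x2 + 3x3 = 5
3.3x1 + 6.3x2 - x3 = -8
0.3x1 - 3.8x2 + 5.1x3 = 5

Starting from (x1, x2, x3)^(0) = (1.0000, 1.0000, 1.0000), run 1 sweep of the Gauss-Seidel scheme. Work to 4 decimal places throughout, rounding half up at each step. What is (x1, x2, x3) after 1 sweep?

(0.4643, -1.3543, -0.0560)

Iteration 1:
  x1 = (5 - (-0.6)·1.0000 - (3)·1.0000) / (5.6) = 0.4643
  x2 = (-8 - (3.3)·0.4643 - (-1)·1.0000) / (6.3) = -1.3543
  x3 = (5 - (0.3)·0.4643 - (-3.8)·-1.3543) / (5.1) = -0.0560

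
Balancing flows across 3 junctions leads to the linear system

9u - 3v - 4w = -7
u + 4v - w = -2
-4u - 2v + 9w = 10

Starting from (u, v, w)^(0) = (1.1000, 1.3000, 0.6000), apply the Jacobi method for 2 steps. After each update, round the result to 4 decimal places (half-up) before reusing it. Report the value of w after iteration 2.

0.9376

Iteration 1:
  u = (-7 - (-3)·1.3000 - (-4)·0.6000) / (9) = -0.0778
  v = (-2 - (1)·1.1000 - (-1)·0.6000) / (4) = -0.6250
  w = (10 - (-4)·1.1000 - (-2)·1.3000) / (9) = 1.8889
Iteration 2:
  u = (-7 - (-3)·-0.6250 - (-4)·1.8889) / (9) = -0.1466
  v = (-2 - (1)·-0.0778 - (-1)·1.8889) / (4) = -0.0083
  w = (10 - (-4)·-0.0778 - (-2)·-0.6250) / (9) = 0.9376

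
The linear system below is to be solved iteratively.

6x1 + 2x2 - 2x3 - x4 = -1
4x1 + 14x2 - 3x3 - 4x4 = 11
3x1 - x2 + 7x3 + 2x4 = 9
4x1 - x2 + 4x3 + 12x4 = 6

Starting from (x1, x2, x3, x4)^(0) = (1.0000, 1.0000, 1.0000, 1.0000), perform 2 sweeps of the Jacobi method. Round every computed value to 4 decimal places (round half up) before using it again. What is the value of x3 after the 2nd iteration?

1.4524

Iteration 1:
  x1 = (-1 - (2)·1.0000 - (-2)·1.0000 - (-1)·1.0000) / (6) = 0.0000
  x2 = (11 - (4)·1.0000 - (-3)·1.0000 - (-4)·1.0000) / (14) = 1.0000
  x3 = (9 - (3)·1.0000 - (-1)·1.0000 - (2)·1.0000) / (7) = 0.7143
  x4 = (6 - (4)·1.0000 - (-1)·1.0000 - (4)·1.0000) / (12) = -0.0833
Iteration 2:
  x1 = (-1 - (2)·1.0000 - (-2)·0.7143 - (-1)·-0.0833) / (6) = -0.2758
  x2 = (11 - (4)·0.0000 - (-3)·0.7143 - (-4)·-0.0833) / (14) = 0.9150
  x3 = (9 - (3)·0.0000 - (-1)·1.0000 - (2)·-0.0833) / (7) = 1.4524
  x4 = (6 - (4)·0.0000 - (-1)·1.0000 - (4)·0.7143) / (12) = 0.3452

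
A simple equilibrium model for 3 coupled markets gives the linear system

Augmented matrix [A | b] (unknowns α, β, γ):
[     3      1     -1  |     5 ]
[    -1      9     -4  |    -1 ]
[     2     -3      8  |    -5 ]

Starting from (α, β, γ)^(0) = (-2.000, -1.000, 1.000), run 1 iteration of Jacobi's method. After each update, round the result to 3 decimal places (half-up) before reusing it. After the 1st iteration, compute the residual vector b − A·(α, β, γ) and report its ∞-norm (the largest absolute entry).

Iteration 1:
  α = (5 - (1)·-1.000 - (-1)·1.000) / (3) = 2.333
  β = (-1 - (-1)·-2.000 - (-4)·1.000) / (9) = 0.111
  γ = (-5 - (2)·-2.000 - (-3)·-1.000) / (8) = -0.500
Residual b − A·x = (-2.610, -1.666, -5.333); ∞-norm = 5.333

5.333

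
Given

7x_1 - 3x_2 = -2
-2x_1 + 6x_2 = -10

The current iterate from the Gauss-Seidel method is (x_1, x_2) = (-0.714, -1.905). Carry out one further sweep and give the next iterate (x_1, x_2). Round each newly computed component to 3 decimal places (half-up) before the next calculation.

(-1.102, -2.034)

One sweep:
  x_1 = (-2 - (-3)·-1.905) / (7) = -1.102
  x_2 = (-10 - (-2)·-1.102) / (6) = -2.034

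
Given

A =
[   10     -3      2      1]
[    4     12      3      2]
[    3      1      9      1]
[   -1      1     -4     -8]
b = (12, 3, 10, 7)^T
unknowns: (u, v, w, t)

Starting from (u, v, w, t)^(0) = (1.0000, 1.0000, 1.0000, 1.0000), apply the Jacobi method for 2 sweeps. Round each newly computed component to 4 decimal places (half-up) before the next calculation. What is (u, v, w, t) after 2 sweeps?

Iteration 1:
  u = (12 - (-3)·1.0000 - (2)·1.0000 - (1)·1.0000) / (10) = 1.2000
  v = (3 - (4)·1.0000 - (3)·1.0000 - (2)·1.0000) / (12) = -0.5000
  w = (10 - (3)·1.0000 - (1)·1.0000 - (1)·1.0000) / (9) = 0.5556
  t = (7 - (-1)·1.0000 - (1)·1.0000 - (-4)·1.0000) / (-8) = -1.3750
Iteration 2:
  u = (12 - (-3)·-0.5000 - (2)·0.5556 - (1)·-1.3750) / (10) = 1.0764
  v = (3 - (4)·1.2000 - (3)·0.5556 - (2)·-1.3750) / (12) = -0.0597
  w = (10 - (3)·1.2000 - (1)·-0.5000 - (1)·-1.3750) / (9) = 0.9194
  t = (7 - (-1)·1.2000 - (1)·-0.5000 - (-4)·0.5556) / (-8) = -1.3653

(1.0764, -0.0597, 0.9194, -1.3653)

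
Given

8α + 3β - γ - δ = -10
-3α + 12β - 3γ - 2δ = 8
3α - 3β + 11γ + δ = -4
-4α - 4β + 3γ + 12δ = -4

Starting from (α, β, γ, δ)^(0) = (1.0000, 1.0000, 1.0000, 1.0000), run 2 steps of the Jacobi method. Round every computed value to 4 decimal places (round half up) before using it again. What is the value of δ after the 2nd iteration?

Iteration 1:
  α = (-10 - (3)·1.0000 - (-1)·1.0000 - (-1)·1.0000) / (8) = -1.3750
  β = (8 - (-3)·1.0000 - (-3)·1.0000 - (-2)·1.0000) / (12) = 1.3333
  γ = (-4 - (3)·1.0000 - (-3)·1.0000 - (1)·1.0000) / (11) = -0.4545
  δ = (-4 - (-4)·1.0000 - (-4)·1.0000 - (3)·1.0000) / (12) = 0.0833
Iteration 2:
  α = (-10 - (3)·1.3333 - (-1)·-0.4545 - (-1)·0.0833) / (8) = -1.7964
  β = (8 - (-3)·-1.3750 - (-3)·-0.4545 - (-2)·0.0833) / (12) = 0.2232
  γ = (-4 - (3)·-1.3750 - (-3)·1.3333 - (1)·0.0833) / (11) = 0.3674
  δ = (-4 - (-4)·-1.3750 - (-4)·1.3333 - (3)·-0.4545) / (12) = -0.2336

-0.2336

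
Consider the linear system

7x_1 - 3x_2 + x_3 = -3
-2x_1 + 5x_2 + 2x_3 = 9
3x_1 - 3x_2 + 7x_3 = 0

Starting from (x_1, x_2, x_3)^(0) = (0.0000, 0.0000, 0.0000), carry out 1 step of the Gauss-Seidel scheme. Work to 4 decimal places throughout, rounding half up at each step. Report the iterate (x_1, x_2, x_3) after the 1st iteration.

(-0.4286, 1.6286, 0.8817)

Iteration 1:
  x_1 = (-3 - (-3)·0.0000 - (1)·0.0000) / (7) = -0.4286
  x_2 = (9 - (-2)·-0.4286 - (2)·0.0000) / (5) = 1.6286
  x_3 = (0 - (3)·-0.4286 - (-3)·1.6286) / (7) = 0.8817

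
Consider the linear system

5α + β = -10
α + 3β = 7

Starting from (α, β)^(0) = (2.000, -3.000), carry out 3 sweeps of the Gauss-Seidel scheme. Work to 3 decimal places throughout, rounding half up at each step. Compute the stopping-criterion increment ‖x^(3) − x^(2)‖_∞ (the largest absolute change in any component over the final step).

Iteration 1:
  α = (-10 - (1)·-3.000) / (5) = -1.400
  β = (7 - (1)·-1.400) / (3) = 2.800
Iteration 2:
  α = (-10 - (1)·2.800) / (5) = -2.560
  β = (7 - (1)·-2.560) / (3) = 3.187
Iteration 3:
  α = (-10 - (1)·3.187) / (5) = -2.637
  β = (7 - (1)·-2.637) / (3) = 3.212
Change: (-0.077, 0.025) → max |·| = 0.077

0.077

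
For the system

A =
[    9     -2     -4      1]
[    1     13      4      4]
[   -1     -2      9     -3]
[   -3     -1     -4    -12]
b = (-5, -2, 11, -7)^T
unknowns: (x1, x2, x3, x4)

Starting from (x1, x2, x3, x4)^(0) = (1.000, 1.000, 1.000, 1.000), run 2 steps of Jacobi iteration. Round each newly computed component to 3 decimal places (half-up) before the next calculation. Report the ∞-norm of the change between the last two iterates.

0.882

Iteration 1:
  x1 = (-5 - (-2)·1.000 - (-4)·1.000 - (1)·1.000) / (9) = 0.000
  x2 = (-2 - (1)·1.000 - (4)·1.000 - (4)·1.000) / (13) = -0.846
  x3 = (11 - (-1)·1.000 - (-2)·1.000 - (-3)·1.000) / (9) = 1.889
  x4 = (-7 - (-3)·1.000 - (-1)·1.000 - (-4)·1.000) / (-12) = -0.083
Iteration 2:
  x1 = (-5 - (-2)·-0.846 - (-4)·1.889 - (1)·-0.083) / (9) = 0.105
  x2 = (-2 - (1)·0.000 - (4)·1.889 - (4)·-0.083) / (13) = -0.710
  x3 = (11 - (-1)·0.000 - (-2)·-0.846 - (-3)·-0.083) / (9) = 1.007
  x4 = (-7 - (-3)·0.000 - (-1)·-0.846 - (-4)·1.889) / (-12) = 0.024
Change: (0.105, 0.136, -0.882, 0.107) → max |·| = 0.882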